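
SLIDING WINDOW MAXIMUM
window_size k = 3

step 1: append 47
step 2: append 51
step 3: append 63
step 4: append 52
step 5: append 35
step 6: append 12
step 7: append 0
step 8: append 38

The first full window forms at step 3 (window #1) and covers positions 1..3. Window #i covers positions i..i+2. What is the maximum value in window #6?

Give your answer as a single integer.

step 1: append 47 -> window=[47] (not full yet)
step 2: append 51 -> window=[47, 51] (not full yet)
step 3: append 63 -> window=[47, 51, 63] -> max=63
step 4: append 52 -> window=[51, 63, 52] -> max=63
step 5: append 35 -> window=[63, 52, 35] -> max=63
step 6: append 12 -> window=[52, 35, 12] -> max=52
step 7: append 0 -> window=[35, 12, 0] -> max=35
step 8: append 38 -> window=[12, 0, 38] -> max=38
Window #6 max = 38

Answer: 38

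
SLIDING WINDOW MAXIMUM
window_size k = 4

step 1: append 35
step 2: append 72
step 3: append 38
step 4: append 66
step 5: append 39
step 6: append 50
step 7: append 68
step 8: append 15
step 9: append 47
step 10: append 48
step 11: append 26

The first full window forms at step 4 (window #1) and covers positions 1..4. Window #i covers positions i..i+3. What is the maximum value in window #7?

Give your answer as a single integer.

Answer: 68

Derivation:
step 1: append 35 -> window=[35] (not full yet)
step 2: append 72 -> window=[35, 72] (not full yet)
step 3: append 38 -> window=[35, 72, 38] (not full yet)
step 4: append 66 -> window=[35, 72, 38, 66] -> max=72
step 5: append 39 -> window=[72, 38, 66, 39] -> max=72
step 6: append 50 -> window=[38, 66, 39, 50] -> max=66
step 7: append 68 -> window=[66, 39, 50, 68] -> max=68
step 8: append 15 -> window=[39, 50, 68, 15] -> max=68
step 9: append 47 -> window=[50, 68, 15, 47] -> max=68
step 10: append 48 -> window=[68, 15, 47, 48] -> max=68
Window #7 max = 68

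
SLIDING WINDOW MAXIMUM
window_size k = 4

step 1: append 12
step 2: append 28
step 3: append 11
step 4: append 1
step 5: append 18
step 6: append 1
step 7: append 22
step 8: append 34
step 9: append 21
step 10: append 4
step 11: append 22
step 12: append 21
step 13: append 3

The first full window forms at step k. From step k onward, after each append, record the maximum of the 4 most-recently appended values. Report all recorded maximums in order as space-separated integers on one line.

Answer: 28 28 18 22 34 34 34 34 22 22

Derivation:
step 1: append 12 -> window=[12] (not full yet)
step 2: append 28 -> window=[12, 28] (not full yet)
step 3: append 11 -> window=[12, 28, 11] (not full yet)
step 4: append 1 -> window=[12, 28, 11, 1] -> max=28
step 5: append 18 -> window=[28, 11, 1, 18] -> max=28
step 6: append 1 -> window=[11, 1, 18, 1] -> max=18
step 7: append 22 -> window=[1, 18, 1, 22] -> max=22
step 8: append 34 -> window=[18, 1, 22, 34] -> max=34
step 9: append 21 -> window=[1, 22, 34, 21] -> max=34
step 10: append 4 -> window=[22, 34, 21, 4] -> max=34
step 11: append 22 -> window=[34, 21, 4, 22] -> max=34
step 12: append 21 -> window=[21, 4, 22, 21] -> max=22
step 13: append 3 -> window=[4, 22, 21, 3] -> max=22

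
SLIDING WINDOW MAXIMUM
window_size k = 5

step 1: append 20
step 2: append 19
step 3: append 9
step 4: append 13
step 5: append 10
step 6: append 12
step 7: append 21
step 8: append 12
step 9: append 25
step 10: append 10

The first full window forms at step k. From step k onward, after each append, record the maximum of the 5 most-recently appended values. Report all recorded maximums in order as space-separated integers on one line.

step 1: append 20 -> window=[20] (not full yet)
step 2: append 19 -> window=[20, 19] (not full yet)
step 3: append 9 -> window=[20, 19, 9] (not full yet)
step 4: append 13 -> window=[20, 19, 9, 13] (not full yet)
step 5: append 10 -> window=[20, 19, 9, 13, 10] -> max=20
step 6: append 12 -> window=[19, 9, 13, 10, 12] -> max=19
step 7: append 21 -> window=[9, 13, 10, 12, 21] -> max=21
step 8: append 12 -> window=[13, 10, 12, 21, 12] -> max=21
step 9: append 25 -> window=[10, 12, 21, 12, 25] -> max=25
step 10: append 10 -> window=[12, 21, 12, 25, 10] -> max=25

Answer: 20 19 21 21 25 25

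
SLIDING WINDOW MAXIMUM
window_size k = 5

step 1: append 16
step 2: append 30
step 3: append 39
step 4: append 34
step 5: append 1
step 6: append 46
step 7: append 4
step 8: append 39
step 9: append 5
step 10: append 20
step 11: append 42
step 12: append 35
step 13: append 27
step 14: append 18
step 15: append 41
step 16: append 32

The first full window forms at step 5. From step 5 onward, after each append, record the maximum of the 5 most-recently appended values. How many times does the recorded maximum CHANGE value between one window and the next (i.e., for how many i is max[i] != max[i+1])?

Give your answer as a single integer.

step 1: append 16 -> window=[16] (not full yet)
step 2: append 30 -> window=[16, 30] (not full yet)
step 3: append 39 -> window=[16, 30, 39] (not full yet)
step 4: append 34 -> window=[16, 30, 39, 34] (not full yet)
step 5: append 1 -> window=[16, 30, 39, 34, 1] -> max=39
step 6: append 46 -> window=[30, 39, 34, 1, 46] -> max=46
step 7: append 4 -> window=[39, 34, 1, 46, 4] -> max=46
step 8: append 39 -> window=[34, 1, 46, 4, 39] -> max=46
step 9: append 5 -> window=[1, 46, 4, 39, 5] -> max=46
step 10: append 20 -> window=[46, 4, 39, 5, 20] -> max=46
step 11: append 42 -> window=[4, 39, 5, 20, 42] -> max=42
step 12: append 35 -> window=[39, 5, 20, 42, 35] -> max=42
step 13: append 27 -> window=[5, 20, 42, 35, 27] -> max=42
step 14: append 18 -> window=[20, 42, 35, 27, 18] -> max=42
step 15: append 41 -> window=[42, 35, 27, 18, 41] -> max=42
step 16: append 32 -> window=[35, 27, 18, 41, 32] -> max=41
Recorded maximums: 39 46 46 46 46 46 42 42 42 42 42 41
Changes between consecutive maximums: 3

Answer: 3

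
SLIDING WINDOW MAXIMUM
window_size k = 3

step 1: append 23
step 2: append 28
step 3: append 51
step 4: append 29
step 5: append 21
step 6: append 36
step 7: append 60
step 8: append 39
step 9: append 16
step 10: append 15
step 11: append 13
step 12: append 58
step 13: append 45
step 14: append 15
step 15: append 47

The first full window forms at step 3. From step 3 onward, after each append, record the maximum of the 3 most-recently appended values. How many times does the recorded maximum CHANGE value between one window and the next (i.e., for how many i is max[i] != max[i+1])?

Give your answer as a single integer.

Answer: 6

Derivation:
step 1: append 23 -> window=[23] (not full yet)
step 2: append 28 -> window=[23, 28] (not full yet)
step 3: append 51 -> window=[23, 28, 51] -> max=51
step 4: append 29 -> window=[28, 51, 29] -> max=51
step 5: append 21 -> window=[51, 29, 21] -> max=51
step 6: append 36 -> window=[29, 21, 36] -> max=36
step 7: append 60 -> window=[21, 36, 60] -> max=60
step 8: append 39 -> window=[36, 60, 39] -> max=60
step 9: append 16 -> window=[60, 39, 16] -> max=60
step 10: append 15 -> window=[39, 16, 15] -> max=39
step 11: append 13 -> window=[16, 15, 13] -> max=16
step 12: append 58 -> window=[15, 13, 58] -> max=58
step 13: append 45 -> window=[13, 58, 45] -> max=58
step 14: append 15 -> window=[58, 45, 15] -> max=58
step 15: append 47 -> window=[45, 15, 47] -> max=47
Recorded maximums: 51 51 51 36 60 60 60 39 16 58 58 58 47
Changes between consecutive maximums: 6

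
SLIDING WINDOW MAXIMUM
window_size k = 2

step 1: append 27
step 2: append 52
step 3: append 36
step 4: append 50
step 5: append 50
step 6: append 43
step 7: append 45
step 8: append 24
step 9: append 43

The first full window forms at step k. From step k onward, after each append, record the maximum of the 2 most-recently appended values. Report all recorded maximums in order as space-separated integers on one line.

Answer: 52 52 50 50 50 45 45 43

Derivation:
step 1: append 27 -> window=[27] (not full yet)
step 2: append 52 -> window=[27, 52] -> max=52
step 3: append 36 -> window=[52, 36] -> max=52
step 4: append 50 -> window=[36, 50] -> max=50
step 5: append 50 -> window=[50, 50] -> max=50
step 6: append 43 -> window=[50, 43] -> max=50
step 7: append 45 -> window=[43, 45] -> max=45
step 8: append 24 -> window=[45, 24] -> max=45
step 9: append 43 -> window=[24, 43] -> max=43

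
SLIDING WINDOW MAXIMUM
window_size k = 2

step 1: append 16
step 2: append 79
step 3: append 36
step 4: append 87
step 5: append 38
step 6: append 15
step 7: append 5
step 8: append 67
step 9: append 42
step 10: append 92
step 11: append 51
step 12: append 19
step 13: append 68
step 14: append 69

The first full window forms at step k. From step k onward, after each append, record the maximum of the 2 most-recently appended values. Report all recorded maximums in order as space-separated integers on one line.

step 1: append 16 -> window=[16] (not full yet)
step 2: append 79 -> window=[16, 79] -> max=79
step 3: append 36 -> window=[79, 36] -> max=79
step 4: append 87 -> window=[36, 87] -> max=87
step 5: append 38 -> window=[87, 38] -> max=87
step 6: append 15 -> window=[38, 15] -> max=38
step 7: append 5 -> window=[15, 5] -> max=15
step 8: append 67 -> window=[5, 67] -> max=67
step 9: append 42 -> window=[67, 42] -> max=67
step 10: append 92 -> window=[42, 92] -> max=92
step 11: append 51 -> window=[92, 51] -> max=92
step 12: append 19 -> window=[51, 19] -> max=51
step 13: append 68 -> window=[19, 68] -> max=68
step 14: append 69 -> window=[68, 69] -> max=69

Answer: 79 79 87 87 38 15 67 67 92 92 51 68 69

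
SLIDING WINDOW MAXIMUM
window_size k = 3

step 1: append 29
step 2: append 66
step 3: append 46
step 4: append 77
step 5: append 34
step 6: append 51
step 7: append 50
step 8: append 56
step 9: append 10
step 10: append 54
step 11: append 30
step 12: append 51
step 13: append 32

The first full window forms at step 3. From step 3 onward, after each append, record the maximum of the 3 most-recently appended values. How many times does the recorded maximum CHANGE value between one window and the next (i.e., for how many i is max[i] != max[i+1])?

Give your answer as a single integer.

Answer: 5

Derivation:
step 1: append 29 -> window=[29] (not full yet)
step 2: append 66 -> window=[29, 66] (not full yet)
step 3: append 46 -> window=[29, 66, 46] -> max=66
step 4: append 77 -> window=[66, 46, 77] -> max=77
step 5: append 34 -> window=[46, 77, 34] -> max=77
step 6: append 51 -> window=[77, 34, 51] -> max=77
step 7: append 50 -> window=[34, 51, 50] -> max=51
step 8: append 56 -> window=[51, 50, 56] -> max=56
step 9: append 10 -> window=[50, 56, 10] -> max=56
step 10: append 54 -> window=[56, 10, 54] -> max=56
step 11: append 30 -> window=[10, 54, 30] -> max=54
step 12: append 51 -> window=[54, 30, 51] -> max=54
step 13: append 32 -> window=[30, 51, 32] -> max=51
Recorded maximums: 66 77 77 77 51 56 56 56 54 54 51
Changes between consecutive maximums: 5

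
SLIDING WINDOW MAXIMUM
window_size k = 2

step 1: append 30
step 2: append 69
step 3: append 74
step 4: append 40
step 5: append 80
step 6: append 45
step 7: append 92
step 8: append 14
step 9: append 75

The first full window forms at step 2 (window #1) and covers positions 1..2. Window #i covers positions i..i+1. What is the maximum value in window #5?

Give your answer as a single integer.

Answer: 80

Derivation:
step 1: append 30 -> window=[30] (not full yet)
step 2: append 69 -> window=[30, 69] -> max=69
step 3: append 74 -> window=[69, 74] -> max=74
step 4: append 40 -> window=[74, 40] -> max=74
step 5: append 80 -> window=[40, 80] -> max=80
step 6: append 45 -> window=[80, 45] -> max=80
Window #5 max = 80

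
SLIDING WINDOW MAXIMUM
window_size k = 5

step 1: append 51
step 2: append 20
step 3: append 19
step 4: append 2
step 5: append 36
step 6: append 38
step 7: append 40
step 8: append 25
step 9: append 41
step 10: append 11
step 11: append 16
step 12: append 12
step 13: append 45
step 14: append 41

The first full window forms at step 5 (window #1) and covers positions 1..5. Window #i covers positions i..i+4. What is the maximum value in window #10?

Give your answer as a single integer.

step 1: append 51 -> window=[51] (not full yet)
step 2: append 20 -> window=[51, 20] (not full yet)
step 3: append 19 -> window=[51, 20, 19] (not full yet)
step 4: append 2 -> window=[51, 20, 19, 2] (not full yet)
step 5: append 36 -> window=[51, 20, 19, 2, 36] -> max=51
step 6: append 38 -> window=[20, 19, 2, 36, 38] -> max=38
step 7: append 40 -> window=[19, 2, 36, 38, 40] -> max=40
step 8: append 25 -> window=[2, 36, 38, 40, 25] -> max=40
step 9: append 41 -> window=[36, 38, 40, 25, 41] -> max=41
step 10: append 11 -> window=[38, 40, 25, 41, 11] -> max=41
step 11: append 16 -> window=[40, 25, 41, 11, 16] -> max=41
step 12: append 12 -> window=[25, 41, 11, 16, 12] -> max=41
step 13: append 45 -> window=[41, 11, 16, 12, 45] -> max=45
step 14: append 41 -> window=[11, 16, 12, 45, 41] -> max=45
Window #10 max = 45

Answer: 45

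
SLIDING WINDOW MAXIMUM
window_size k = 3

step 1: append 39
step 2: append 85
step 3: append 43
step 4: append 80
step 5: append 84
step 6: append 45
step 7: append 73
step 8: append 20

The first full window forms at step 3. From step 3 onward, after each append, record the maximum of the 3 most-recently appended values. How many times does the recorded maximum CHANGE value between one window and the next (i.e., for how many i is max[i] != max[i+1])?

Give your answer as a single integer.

step 1: append 39 -> window=[39] (not full yet)
step 2: append 85 -> window=[39, 85] (not full yet)
step 3: append 43 -> window=[39, 85, 43] -> max=85
step 4: append 80 -> window=[85, 43, 80] -> max=85
step 5: append 84 -> window=[43, 80, 84] -> max=84
step 6: append 45 -> window=[80, 84, 45] -> max=84
step 7: append 73 -> window=[84, 45, 73] -> max=84
step 8: append 20 -> window=[45, 73, 20] -> max=73
Recorded maximums: 85 85 84 84 84 73
Changes between consecutive maximums: 2

Answer: 2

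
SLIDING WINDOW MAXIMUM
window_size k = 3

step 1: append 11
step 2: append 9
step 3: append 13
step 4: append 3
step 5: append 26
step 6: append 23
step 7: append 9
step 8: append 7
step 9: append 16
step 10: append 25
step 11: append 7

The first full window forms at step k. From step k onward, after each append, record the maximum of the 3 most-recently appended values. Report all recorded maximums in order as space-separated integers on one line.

step 1: append 11 -> window=[11] (not full yet)
step 2: append 9 -> window=[11, 9] (not full yet)
step 3: append 13 -> window=[11, 9, 13] -> max=13
step 4: append 3 -> window=[9, 13, 3] -> max=13
step 5: append 26 -> window=[13, 3, 26] -> max=26
step 6: append 23 -> window=[3, 26, 23] -> max=26
step 7: append 9 -> window=[26, 23, 9] -> max=26
step 8: append 7 -> window=[23, 9, 7] -> max=23
step 9: append 16 -> window=[9, 7, 16] -> max=16
step 10: append 25 -> window=[7, 16, 25] -> max=25
step 11: append 7 -> window=[16, 25, 7] -> max=25

Answer: 13 13 26 26 26 23 16 25 25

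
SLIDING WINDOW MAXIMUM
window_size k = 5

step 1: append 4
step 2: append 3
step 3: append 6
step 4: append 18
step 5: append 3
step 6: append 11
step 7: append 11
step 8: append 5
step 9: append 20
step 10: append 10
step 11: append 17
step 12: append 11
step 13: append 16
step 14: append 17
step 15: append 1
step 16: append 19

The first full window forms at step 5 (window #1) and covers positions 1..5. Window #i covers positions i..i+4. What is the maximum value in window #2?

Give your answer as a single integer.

step 1: append 4 -> window=[4] (not full yet)
step 2: append 3 -> window=[4, 3] (not full yet)
step 3: append 6 -> window=[4, 3, 6] (not full yet)
step 4: append 18 -> window=[4, 3, 6, 18] (not full yet)
step 5: append 3 -> window=[4, 3, 6, 18, 3] -> max=18
step 6: append 11 -> window=[3, 6, 18, 3, 11] -> max=18
Window #2 max = 18

Answer: 18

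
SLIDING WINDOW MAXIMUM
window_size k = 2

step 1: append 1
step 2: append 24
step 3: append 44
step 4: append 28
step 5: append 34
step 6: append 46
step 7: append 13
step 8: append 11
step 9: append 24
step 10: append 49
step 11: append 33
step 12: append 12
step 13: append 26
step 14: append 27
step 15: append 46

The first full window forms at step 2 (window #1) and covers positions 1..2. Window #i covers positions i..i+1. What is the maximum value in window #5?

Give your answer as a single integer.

Answer: 46

Derivation:
step 1: append 1 -> window=[1] (not full yet)
step 2: append 24 -> window=[1, 24] -> max=24
step 3: append 44 -> window=[24, 44] -> max=44
step 4: append 28 -> window=[44, 28] -> max=44
step 5: append 34 -> window=[28, 34] -> max=34
step 6: append 46 -> window=[34, 46] -> max=46
Window #5 max = 46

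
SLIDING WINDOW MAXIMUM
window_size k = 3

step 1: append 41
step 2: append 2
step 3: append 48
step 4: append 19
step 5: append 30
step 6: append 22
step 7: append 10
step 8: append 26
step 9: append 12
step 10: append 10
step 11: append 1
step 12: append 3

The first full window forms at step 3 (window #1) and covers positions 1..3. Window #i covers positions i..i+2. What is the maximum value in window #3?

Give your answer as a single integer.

Answer: 48

Derivation:
step 1: append 41 -> window=[41] (not full yet)
step 2: append 2 -> window=[41, 2] (not full yet)
step 3: append 48 -> window=[41, 2, 48] -> max=48
step 4: append 19 -> window=[2, 48, 19] -> max=48
step 5: append 30 -> window=[48, 19, 30] -> max=48
Window #3 max = 48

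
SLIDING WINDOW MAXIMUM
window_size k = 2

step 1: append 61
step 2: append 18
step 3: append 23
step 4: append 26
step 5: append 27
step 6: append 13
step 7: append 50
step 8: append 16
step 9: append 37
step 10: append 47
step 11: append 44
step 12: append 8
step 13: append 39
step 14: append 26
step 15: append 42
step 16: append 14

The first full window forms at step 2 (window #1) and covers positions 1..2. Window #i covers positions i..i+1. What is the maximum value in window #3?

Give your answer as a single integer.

step 1: append 61 -> window=[61] (not full yet)
step 2: append 18 -> window=[61, 18] -> max=61
step 3: append 23 -> window=[18, 23] -> max=23
step 4: append 26 -> window=[23, 26] -> max=26
Window #3 max = 26

Answer: 26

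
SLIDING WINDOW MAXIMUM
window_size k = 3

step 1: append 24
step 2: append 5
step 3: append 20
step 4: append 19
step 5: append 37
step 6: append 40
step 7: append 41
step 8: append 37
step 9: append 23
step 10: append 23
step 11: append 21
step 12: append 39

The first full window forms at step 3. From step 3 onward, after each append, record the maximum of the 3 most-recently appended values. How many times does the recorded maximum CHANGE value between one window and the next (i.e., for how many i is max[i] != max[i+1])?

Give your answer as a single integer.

Answer: 7

Derivation:
step 1: append 24 -> window=[24] (not full yet)
step 2: append 5 -> window=[24, 5] (not full yet)
step 3: append 20 -> window=[24, 5, 20] -> max=24
step 4: append 19 -> window=[5, 20, 19] -> max=20
step 5: append 37 -> window=[20, 19, 37] -> max=37
step 6: append 40 -> window=[19, 37, 40] -> max=40
step 7: append 41 -> window=[37, 40, 41] -> max=41
step 8: append 37 -> window=[40, 41, 37] -> max=41
step 9: append 23 -> window=[41, 37, 23] -> max=41
step 10: append 23 -> window=[37, 23, 23] -> max=37
step 11: append 21 -> window=[23, 23, 21] -> max=23
step 12: append 39 -> window=[23, 21, 39] -> max=39
Recorded maximums: 24 20 37 40 41 41 41 37 23 39
Changes between consecutive maximums: 7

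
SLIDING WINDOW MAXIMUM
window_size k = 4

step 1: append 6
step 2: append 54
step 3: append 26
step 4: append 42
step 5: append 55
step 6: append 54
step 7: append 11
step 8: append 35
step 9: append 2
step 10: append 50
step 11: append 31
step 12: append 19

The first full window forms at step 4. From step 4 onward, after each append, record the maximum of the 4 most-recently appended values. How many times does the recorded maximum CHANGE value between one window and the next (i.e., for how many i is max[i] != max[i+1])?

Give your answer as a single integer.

Answer: 3

Derivation:
step 1: append 6 -> window=[6] (not full yet)
step 2: append 54 -> window=[6, 54] (not full yet)
step 3: append 26 -> window=[6, 54, 26] (not full yet)
step 4: append 42 -> window=[6, 54, 26, 42] -> max=54
step 5: append 55 -> window=[54, 26, 42, 55] -> max=55
step 6: append 54 -> window=[26, 42, 55, 54] -> max=55
step 7: append 11 -> window=[42, 55, 54, 11] -> max=55
step 8: append 35 -> window=[55, 54, 11, 35] -> max=55
step 9: append 2 -> window=[54, 11, 35, 2] -> max=54
step 10: append 50 -> window=[11, 35, 2, 50] -> max=50
step 11: append 31 -> window=[35, 2, 50, 31] -> max=50
step 12: append 19 -> window=[2, 50, 31, 19] -> max=50
Recorded maximums: 54 55 55 55 55 54 50 50 50
Changes between consecutive maximums: 3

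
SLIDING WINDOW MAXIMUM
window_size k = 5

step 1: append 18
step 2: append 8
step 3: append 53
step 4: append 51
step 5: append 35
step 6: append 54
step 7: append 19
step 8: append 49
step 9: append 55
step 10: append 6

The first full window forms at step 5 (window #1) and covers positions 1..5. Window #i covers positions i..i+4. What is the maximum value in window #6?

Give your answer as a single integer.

step 1: append 18 -> window=[18] (not full yet)
step 2: append 8 -> window=[18, 8] (not full yet)
step 3: append 53 -> window=[18, 8, 53] (not full yet)
step 4: append 51 -> window=[18, 8, 53, 51] (not full yet)
step 5: append 35 -> window=[18, 8, 53, 51, 35] -> max=53
step 6: append 54 -> window=[8, 53, 51, 35, 54] -> max=54
step 7: append 19 -> window=[53, 51, 35, 54, 19] -> max=54
step 8: append 49 -> window=[51, 35, 54, 19, 49] -> max=54
step 9: append 55 -> window=[35, 54, 19, 49, 55] -> max=55
step 10: append 6 -> window=[54, 19, 49, 55, 6] -> max=55
Window #6 max = 55

Answer: 55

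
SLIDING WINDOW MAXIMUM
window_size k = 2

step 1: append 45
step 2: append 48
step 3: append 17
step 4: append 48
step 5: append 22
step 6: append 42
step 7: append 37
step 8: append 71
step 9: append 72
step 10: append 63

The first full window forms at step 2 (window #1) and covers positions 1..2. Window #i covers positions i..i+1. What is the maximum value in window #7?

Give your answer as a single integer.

step 1: append 45 -> window=[45] (not full yet)
step 2: append 48 -> window=[45, 48] -> max=48
step 3: append 17 -> window=[48, 17] -> max=48
step 4: append 48 -> window=[17, 48] -> max=48
step 5: append 22 -> window=[48, 22] -> max=48
step 6: append 42 -> window=[22, 42] -> max=42
step 7: append 37 -> window=[42, 37] -> max=42
step 8: append 71 -> window=[37, 71] -> max=71
Window #7 max = 71

Answer: 71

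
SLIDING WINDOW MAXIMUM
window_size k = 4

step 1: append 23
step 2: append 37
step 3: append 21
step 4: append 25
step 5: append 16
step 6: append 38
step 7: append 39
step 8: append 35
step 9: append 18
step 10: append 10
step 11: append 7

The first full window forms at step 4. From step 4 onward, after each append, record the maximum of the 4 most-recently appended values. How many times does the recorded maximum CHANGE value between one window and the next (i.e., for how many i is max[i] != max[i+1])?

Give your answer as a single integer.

step 1: append 23 -> window=[23] (not full yet)
step 2: append 37 -> window=[23, 37] (not full yet)
step 3: append 21 -> window=[23, 37, 21] (not full yet)
step 4: append 25 -> window=[23, 37, 21, 25] -> max=37
step 5: append 16 -> window=[37, 21, 25, 16] -> max=37
step 6: append 38 -> window=[21, 25, 16, 38] -> max=38
step 7: append 39 -> window=[25, 16, 38, 39] -> max=39
step 8: append 35 -> window=[16, 38, 39, 35] -> max=39
step 9: append 18 -> window=[38, 39, 35, 18] -> max=39
step 10: append 10 -> window=[39, 35, 18, 10] -> max=39
step 11: append 7 -> window=[35, 18, 10, 7] -> max=35
Recorded maximums: 37 37 38 39 39 39 39 35
Changes between consecutive maximums: 3

Answer: 3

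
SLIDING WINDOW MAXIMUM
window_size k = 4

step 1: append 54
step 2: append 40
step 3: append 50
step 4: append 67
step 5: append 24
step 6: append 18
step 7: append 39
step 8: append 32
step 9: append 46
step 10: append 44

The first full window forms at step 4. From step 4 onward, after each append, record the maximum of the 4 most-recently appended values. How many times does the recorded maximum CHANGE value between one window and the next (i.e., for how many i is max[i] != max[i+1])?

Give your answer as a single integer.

Answer: 2

Derivation:
step 1: append 54 -> window=[54] (not full yet)
step 2: append 40 -> window=[54, 40] (not full yet)
step 3: append 50 -> window=[54, 40, 50] (not full yet)
step 4: append 67 -> window=[54, 40, 50, 67] -> max=67
step 5: append 24 -> window=[40, 50, 67, 24] -> max=67
step 6: append 18 -> window=[50, 67, 24, 18] -> max=67
step 7: append 39 -> window=[67, 24, 18, 39] -> max=67
step 8: append 32 -> window=[24, 18, 39, 32] -> max=39
step 9: append 46 -> window=[18, 39, 32, 46] -> max=46
step 10: append 44 -> window=[39, 32, 46, 44] -> max=46
Recorded maximums: 67 67 67 67 39 46 46
Changes between consecutive maximums: 2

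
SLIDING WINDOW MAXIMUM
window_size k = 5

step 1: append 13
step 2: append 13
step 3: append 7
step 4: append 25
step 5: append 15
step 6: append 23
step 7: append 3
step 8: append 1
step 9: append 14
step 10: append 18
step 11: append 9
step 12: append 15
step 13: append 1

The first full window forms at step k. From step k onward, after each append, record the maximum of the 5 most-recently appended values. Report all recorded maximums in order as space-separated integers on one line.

Answer: 25 25 25 25 23 23 18 18 18

Derivation:
step 1: append 13 -> window=[13] (not full yet)
step 2: append 13 -> window=[13, 13] (not full yet)
step 3: append 7 -> window=[13, 13, 7] (not full yet)
step 4: append 25 -> window=[13, 13, 7, 25] (not full yet)
step 5: append 15 -> window=[13, 13, 7, 25, 15] -> max=25
step 6: append 23 -> window=[13, 7, 25, 15, 23] -> max=25
step 7: append 3 -> window=[7, 25, 15, 23, 3] -> max=25
step 8: append 1 -> window=[25, 15, 23, 3, 1] -> max=25
step 9: append 14 -> window=[15, 23, 3, 1, 14] -> max=23
step 10: append 18 -> window=[23, 3, 1, 14, 18] -> max=23
step 11: append 9 -> window=[3, 1, 14, 18, 9] -> max=18
step 12: append 15 -> window=[1, 14, 18, 9, 15] -> max=18
step 13: append 1 -> window=[14, 18, 9, 15, 1] -> max=18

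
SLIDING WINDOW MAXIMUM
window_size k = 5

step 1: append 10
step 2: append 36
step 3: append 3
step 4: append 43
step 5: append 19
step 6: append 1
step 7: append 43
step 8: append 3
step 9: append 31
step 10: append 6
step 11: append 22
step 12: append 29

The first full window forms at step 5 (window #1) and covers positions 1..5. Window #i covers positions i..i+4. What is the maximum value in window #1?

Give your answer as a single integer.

step 1: append 10 -> window=[10] (not full yet)
step 2: append 36 -> window=[10, 36] (not full yet)
step 3: append 3 -> window=[10, 36, 3] (not full yet)
step 4: append 43 -> window=[10, 36, 3, 43] (not full yet)
step 5: append 19 -> window=[10, 36, 3, 43, 19] -> max=43
Window #1 max = 43

Answer: 43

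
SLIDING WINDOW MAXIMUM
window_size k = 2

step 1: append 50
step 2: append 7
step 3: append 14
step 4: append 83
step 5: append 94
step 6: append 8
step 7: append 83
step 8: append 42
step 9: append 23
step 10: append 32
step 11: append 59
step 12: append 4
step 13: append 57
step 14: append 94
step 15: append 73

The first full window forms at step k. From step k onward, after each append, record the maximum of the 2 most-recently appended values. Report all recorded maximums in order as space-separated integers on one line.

Answer: 50 14 83 94 94 83 83 42 32 59 59 57 94 94

Derivation:
step 1: append 50 -> window=[50] (not full yet)
step 2: append 7 -> window=[50, 7] -> max=50
step 3: append 14 -> window=[7, 14] -> max=14
step 4: append 83 -> window=[14, 83] -> max=83
step 5: append 94 -> window=[83, 94] -> max=94
step 6: append 8 -> window=[94, 8] -> max=94
step 7: append 83 -> window=[8, 83] -> max=83
step 8: append 42 -> window=[83, 42] -> max=83
step 9: append 23 -> window=[42, 23] -> max=42
step 10: append 32 -> window=[23, 32] -> max=32
step 11: append 59 -> window=[32, 59] -> max=59
step 12: append 4 -> window=[59, 4] -> max=59
step 13: append 57 -> window=[4, 57] -> max=57
step 14: append 94 -> window=[57, 94] -> max=94
step 15: append 73 -> window=[94, 73] -> max=94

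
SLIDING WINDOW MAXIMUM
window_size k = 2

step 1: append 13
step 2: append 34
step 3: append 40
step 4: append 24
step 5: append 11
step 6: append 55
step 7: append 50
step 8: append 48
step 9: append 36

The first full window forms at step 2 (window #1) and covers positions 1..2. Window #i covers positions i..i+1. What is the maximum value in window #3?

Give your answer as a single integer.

step 1: append 13 -> window=[13] (not full yet)
step 2: append 34 -> window=[13, 34] -> max=34
step 3: append 40 -> window=[34, 40] -> max=40
step 4: append 24 -> window=[40, 24] -> max=40
Window #3 max = 40

Answer: 40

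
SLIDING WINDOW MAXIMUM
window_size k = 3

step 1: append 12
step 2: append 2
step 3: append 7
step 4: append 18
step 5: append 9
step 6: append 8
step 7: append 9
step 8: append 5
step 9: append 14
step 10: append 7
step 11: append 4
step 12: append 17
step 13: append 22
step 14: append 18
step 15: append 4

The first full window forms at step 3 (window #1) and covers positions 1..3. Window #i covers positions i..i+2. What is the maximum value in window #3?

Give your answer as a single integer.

step 1: append 12 -> window=[12] (not full yet)
step 2: append 2 -> window=[12, 2] (not full yet)
step 3: append 7 -> window=[12, 2, 7] -> max=12
step 4: append 18 -> window=[2, 7, 18] -> max=18
step 5: append 9 -> window=[7, 18, 9] -> max=18
Window #3 max = 18

Answer: 18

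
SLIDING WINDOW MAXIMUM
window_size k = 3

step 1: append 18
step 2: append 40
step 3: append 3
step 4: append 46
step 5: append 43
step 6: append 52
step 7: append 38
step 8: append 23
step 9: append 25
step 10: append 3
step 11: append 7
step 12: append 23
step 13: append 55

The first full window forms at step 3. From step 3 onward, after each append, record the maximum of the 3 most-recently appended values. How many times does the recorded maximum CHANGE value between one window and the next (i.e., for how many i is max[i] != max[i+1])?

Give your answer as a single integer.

step 1: append 18 -> window=[18] (not full yet)
step 2: append 40 -> window=[18, 40] (not full yet)
step 3: append 3 -> window=[18, 40, 3] -> max=40
step 4: append 46 -> window=[40, 3, 46] -> max=46
step 5: append 43 -> window=[3, 46, 43] -> max=46
step 6: append 52 -> window=[46, 43, 52] -> max=52
step 7: append 38 -> window=[43, 52, 38] -> max=52
step 8: append 23 -> window=[52, 38, 23] -> max=52
step 9: append 25 -> window=[38, 23, 25] -> max=38
step 10: append 3 -> window=[23, 25, 3] -> max=25
step 11: append 7 -> window=[25, 3, 7] -> max=25
step 12: append 23 -> window=[3, 7, 23] -> max=23
step 13: append 55 -> window=[7, 23, 55] -> max=55
Recorded maximums: 40 46 46 52 52 52 38 25 25 23 55
Changes between consecutive maximums: 6

Answer: 6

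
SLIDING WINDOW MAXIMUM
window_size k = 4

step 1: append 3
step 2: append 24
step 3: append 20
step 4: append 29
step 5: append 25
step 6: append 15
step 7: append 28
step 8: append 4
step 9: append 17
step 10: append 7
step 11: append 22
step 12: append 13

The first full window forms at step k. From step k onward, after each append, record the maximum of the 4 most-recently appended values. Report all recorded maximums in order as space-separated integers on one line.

Answer: 29 29 29 29 28 28 28 22 22

Derivation:
step 1: append 3 -> window=[3] (not full yet)
step 2: append 24 -> window=[3, 24] (not full yet)
step 3: append 20 -> window=[3, 24, 20] (not full yet)
step 4: append 29 -> window=[3, 24, 20, 29] -> max=29
step 5: append 25 -> window=[24, 20, 29, 25] -> max=29
step 6: append 15 -> window=[20, 29, 25, 15] -> max=29
step 7: append 28 -> window=[29, 25, 15, 28] -> max=29
step 8: append 4 -> window=[25, 15, 28, 4] -> max=28
step 9: append 17 -> window=[15, 28, 4, 17] -> max=28
step 10: append 7 -> window=[28, 4, 17, 7] -> max=28
step 11: append 22 -> window=[4, 17, 7, 22] -> max=22
step 12: append 13 -> window=[17, 7, 22, 13] -> max=22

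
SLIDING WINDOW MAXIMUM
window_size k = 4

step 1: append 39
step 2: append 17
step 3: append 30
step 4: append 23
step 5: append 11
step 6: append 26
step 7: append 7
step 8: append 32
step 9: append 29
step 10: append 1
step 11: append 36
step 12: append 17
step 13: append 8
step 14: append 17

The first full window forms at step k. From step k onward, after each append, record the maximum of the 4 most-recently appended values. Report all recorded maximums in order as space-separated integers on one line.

step 1: append 39 -> window=[39] (not full yet)
step 2: append 17 -> window=[39, 17] (not full yet)
step 3: append 30 -> window=[39, 17, 30] (not full yet)
step 4: append 23 -> window=[39, 17, 30, 23] -> max=39
step 5: append 11 -> window=[17, 30, 23, 11] -> max=30
step 6: append 26 -> window=[30, 23, 11, 26] -> max=30
step 7: append 7 -> window=[23, 11, 26, 7] -> max=26
step 8: append 32 -> window=[11, 26, 7, 32] -> max=32
step 9: append 29 -> window=[26, 7, 32, 29] -> max=32
step 10: append 1 -> window=[7, 32, 29, 1] -> max=32
step 11: append 36 -> window=[32, 29, 1, 36] -> max=36
step 12: append 17 -> window=[29, 1, 36, 17] -> max=36
step 13: append 8 -> window=[1, 36, 17, 8] -> max=36
step 14: append 17 -> window=[36, 17, 8, 17] -> max=36

Answer: 39 30 30 26 32 32 32 36 36 36 36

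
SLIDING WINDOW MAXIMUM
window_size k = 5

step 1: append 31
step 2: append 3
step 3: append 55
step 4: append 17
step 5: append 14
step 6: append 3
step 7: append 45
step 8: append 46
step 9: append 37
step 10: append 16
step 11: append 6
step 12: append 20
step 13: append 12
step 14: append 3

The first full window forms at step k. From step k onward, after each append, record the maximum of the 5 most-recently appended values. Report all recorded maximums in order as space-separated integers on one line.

Answer: 55 55 55 46 46 46 46 46 37 20

Derivation:
step 1: append 31 -> window=[31] (not full yet)
step 2: append 3 -> window=[31, 3] (not full yet)
step 3: append 55 -> window=[31, 3, 55] (not full yet)
step 4: append 17 -> window=[31, 3, 55, 17] (not full yet)
step 5: append 14 -> window=[31, 3, 55, 17, 14] -> max=55
step 6: append 3 -> window=[3, 55, 17, 14, 3] -> max=55
step 7: append 45 -> window=[55, 17, 14, 3, 45] -> max=55
step 8: append 46 -> window=[17, 14, 3, 45, 46] -> max=46
step 9: append 37 -> window=[14, 3, 45, 46, 37] -> max=46
step 10: append 16 -> window=[3, 45, 46, 37, 16] -> max=46
step 11: append 6 -> window=[45, 46, 37, 16, 6] -> max=46
step 12: append 20 -> window=[46, 37, 16, 6, 20] -> max=46
step 13: append 12 -> window=[37, 16, 6, 20, 12] -> max=37
step 14: append 3 -> window=[16, 6, 20, 12, 3] -> max=20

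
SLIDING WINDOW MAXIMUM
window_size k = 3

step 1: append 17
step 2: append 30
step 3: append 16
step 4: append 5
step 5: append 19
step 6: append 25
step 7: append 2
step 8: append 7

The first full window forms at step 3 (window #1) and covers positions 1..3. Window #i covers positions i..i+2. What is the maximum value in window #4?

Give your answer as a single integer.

Answer: 25

Derivation:
step 1: append 17 -> window=[17] (not full yet)
step 2: append 30 -> window=[17, 30] (not full yet)
step 3: append 16 -> window=[17, 30, 16] -> max=30
step 4: append 5 -> window=[30, 16, 5] -> max=30
step 5: append 19 -> window=[16, 5, 19] -> max=19
step 6: append 25 -> window=[5, 19, 25] -> max=25
Window #4 max = 25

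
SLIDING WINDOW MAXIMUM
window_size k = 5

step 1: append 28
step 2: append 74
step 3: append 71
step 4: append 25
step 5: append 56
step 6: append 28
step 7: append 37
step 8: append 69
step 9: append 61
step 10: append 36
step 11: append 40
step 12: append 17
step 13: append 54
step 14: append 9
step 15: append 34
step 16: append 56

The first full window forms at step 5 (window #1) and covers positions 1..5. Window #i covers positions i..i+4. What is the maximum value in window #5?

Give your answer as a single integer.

Answer: 69

Derivation:
step 1: append 28 -> window=[28] (not full yet)
step 2: append 74 -> window=[28, 74] (not full yet)
step 3: append 71 -> window=[28, 74, 71] (not full yet)
step 4: append 25 -> window=[28, 74, 71, 25] (not full yet)
step 5: append 56 -> window=[28, 74, 71, 25, 56] -> max=74
step 6: append 28 -> window=[74, 71, 25, 56, 28] -> max=74
step 7: append 37 -> window=[71, 25, 56, 28, 37] -> max=71
step 8: append 69 -> window=[25, 56, 28, 37, 69] -> max=69
step 9: append 61 -> window=[56, 28, 37, 69, 61] -> max=69
Window #5 max = 69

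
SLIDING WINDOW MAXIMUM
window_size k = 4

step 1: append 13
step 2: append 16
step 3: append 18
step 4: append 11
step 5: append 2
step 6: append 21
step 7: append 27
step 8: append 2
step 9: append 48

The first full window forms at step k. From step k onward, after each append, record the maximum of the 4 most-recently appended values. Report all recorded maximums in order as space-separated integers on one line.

step 1: append 13 -> window=[13] (not full yet)
step 2: append 16 -> window=[13, 16] (not full yet)
step 3: append 18 -> window=[13, 16, 18] (not full yet)
step 4: append 11 -> window=[13, 16, 18, 11] -> max=18
step 5: append 2 -> window=[16, 18, 11, 2] -> max=18
step 6: append 21 -> window=[18, 11, 2, 21] -> max=21
step 7: append 27 -> window=[11, 2, 21, 27] -> max=27
step 8: append 2 -> window=[2, 21, 27, 2] -> max=27
step 9: append 48 -> window=[21, 27, 2, 48] -> max=48

Answer: 18 18 21 27 27 48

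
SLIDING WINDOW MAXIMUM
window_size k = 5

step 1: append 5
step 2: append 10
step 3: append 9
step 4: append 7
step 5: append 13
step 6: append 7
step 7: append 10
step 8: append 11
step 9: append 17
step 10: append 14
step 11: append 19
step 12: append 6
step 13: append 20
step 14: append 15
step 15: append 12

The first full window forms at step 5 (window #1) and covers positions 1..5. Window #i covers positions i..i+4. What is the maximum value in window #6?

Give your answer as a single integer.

step 1: append 5 -> window=[5] (not full yet)
step 2: append 10 -> window=[5, 10] (not full yet)
step 3: append 9 -> window=[5, 10, 9] (not full yet)
step 4: append 7 -> window=[5, 10, 9, 7] (not full yet)
step 5: append 13 -> window=[5, 10, 9, 7, 13] -> max=13
step 6: append 7 -> window=[10, 9, 7, 13, 7] -> max=13
step 7: append 10 -> window=[9, 7, 13, 7, 10] -> max=13
step 8: append 11 -> window=[7, 13, 7, 10, 11] -> max=13
step 9: append 17 -> window=[13, 7, 10, 11, 17] -> max=17
step 10: append 14 -> window=[7, 10, 11, 17, 14] -> max=17
Window #6 max = 17

Answer: 17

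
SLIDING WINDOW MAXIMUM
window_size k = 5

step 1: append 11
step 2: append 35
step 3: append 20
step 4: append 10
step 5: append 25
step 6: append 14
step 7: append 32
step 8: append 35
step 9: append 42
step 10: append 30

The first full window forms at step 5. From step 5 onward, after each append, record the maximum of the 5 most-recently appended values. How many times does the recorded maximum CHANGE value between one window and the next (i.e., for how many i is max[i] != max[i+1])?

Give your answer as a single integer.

Answer: 3

Derivation:
step 1: append 11 -> window=[11] (not full yet)
step 2: append 35 -> window=[11, 35] (not full yet)
step 3: append 20 -> window=[11, 35, 20] (not full yet)
step 4: append 10 -> window=[11, 35, 20, 10] (not full yet)
step 5: append 25 -> window=[11, 35, 20, 10, 25] -> max=35
step 6: append 14 -> window=[35, 20, 10, 25, 14] -> max=35
step 7: append 32 -> window=[20, 10, 25, 14, 32] -> max=32
step 8: append 35 -> window=[10, 25, 14, 32, 35] -> max=35
step 9: append 42 -> window=[25, 14, 32, 35, 42] -> max=42
step 10: append 30 -> window=[14, 32, 35, 42, 30] -> max=42
Recorded maximums: 35 35 32 35 42 42
Changes between consecutive maximums: 3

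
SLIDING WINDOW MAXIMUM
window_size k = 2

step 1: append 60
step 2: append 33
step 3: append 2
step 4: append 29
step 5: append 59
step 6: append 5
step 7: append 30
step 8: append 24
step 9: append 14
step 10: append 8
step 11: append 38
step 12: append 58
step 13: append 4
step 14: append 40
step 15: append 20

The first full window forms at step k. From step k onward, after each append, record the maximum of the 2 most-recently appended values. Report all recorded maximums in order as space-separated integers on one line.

step 1: append 60 -> window=[60] (not full yet)
step 2: append 33 -> window=[60, 33] -> max=60
step 3: append 2 -> window=[33, 2] -> max=33
step 4: append 29 -> window=[2, 29] -> max=29
step 5: append 59 -> window=[29, 59] -> max=59
step 6: append 5 -> window=[59, 5] -> max=59
step 7: append 30 -> window=[5, 30] -> max=30
step 8: append 24 -> window=[30, 24] -> max=30
step 9: append 14 -> window=[24, 14] -> max=24
step 10: append 8 -> window=[14, 8] -> max=14
step 11: append 38 -> window=[8, 38] -> max=38
step 12: append 58 -> window=[38, 58] -> max=58
step 13: append 4 -> window=[58, 4] -> max=58
step 14: append 40 -> window=[4, 40] -> max=40
step 15: append 20 -> window=[40, 20] -> max=40

Answer: 60 33 29 59 59 30 30 24 14 38 58 58 40 40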